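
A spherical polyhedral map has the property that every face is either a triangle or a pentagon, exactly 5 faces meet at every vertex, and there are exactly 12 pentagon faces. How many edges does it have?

150

Let x be the number of triangles; then F = 12 + x.
Edge–face incidences: 2E = 5·12 + 3·x = 60 + 3x.
Every vertex has degree 5, so 5V = 2E.
Euler: V − E + F = 2 ⇒ (2E)/5 − E + (12 + x) = 2.
Multiply by 10: 2·(2E) − 5·(2E) + 10·(12 + x) = 20, i.e. 120 + 10x − 3·(60 + 3x) = 20.
Collecting terms: x − 60 = 20, so x = 80.
Then 2E = 60 + 3·80 = 300, so E = 150, V = 2E/5 = 60, F = 12 + 80 = 92.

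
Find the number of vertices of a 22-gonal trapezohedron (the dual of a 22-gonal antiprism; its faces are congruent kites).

The n-trapezohedron (dual of the n-antiprism) has V = 2·22 + 2 = 46, E = 4·22 = 88, F = 2·22 = 44.

46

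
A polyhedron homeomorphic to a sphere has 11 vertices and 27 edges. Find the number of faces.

Here V − E + F = 2.
F = 2 − V + E = 2 − 11 + 27 = 18.

18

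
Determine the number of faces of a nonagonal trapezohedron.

18

The n-trapezohedron (dual of the n-antiprism) has V = 2·9 + 2 = 20, E = 4·9 = 36, F = 2·9 = 18.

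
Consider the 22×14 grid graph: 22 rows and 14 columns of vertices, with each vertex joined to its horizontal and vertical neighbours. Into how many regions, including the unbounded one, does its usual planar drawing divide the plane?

The grid has V = 22·14 = 308 vertices and E = 22·13 + 14·21 = 580 edges.
F = 2 − V + E = 2 − 308 + 580 = 274.

274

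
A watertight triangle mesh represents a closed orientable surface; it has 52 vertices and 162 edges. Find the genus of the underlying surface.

Every face is a triangle and each edge borders two faces, so 3F = 2·162, giving F = 108.
χ = V − E + F = 52 − 162 + 108 = -2.
For a closed orientable surface χ = 2 − 2g, so g = (2 − (-2))/2 = 2.

2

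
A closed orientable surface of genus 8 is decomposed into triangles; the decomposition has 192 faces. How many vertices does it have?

χ = 2 − 2·8 = -14, and every face is a triangle so 3F = 2E.
E = 3·192/2 = 288. Then V = -14 + E − F = -14 + 288 − 192 = 82.

82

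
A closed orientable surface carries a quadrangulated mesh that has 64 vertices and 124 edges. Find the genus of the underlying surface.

Every face is a square and each edge borders two faces, so 4F = 2·124, giving F = 62.
χ = V − E + F = 64 − 124 + 62 = 2.
For a closed orientable surface χ = 2 − 2g, so g = (2 − (2))/2 = 0.

0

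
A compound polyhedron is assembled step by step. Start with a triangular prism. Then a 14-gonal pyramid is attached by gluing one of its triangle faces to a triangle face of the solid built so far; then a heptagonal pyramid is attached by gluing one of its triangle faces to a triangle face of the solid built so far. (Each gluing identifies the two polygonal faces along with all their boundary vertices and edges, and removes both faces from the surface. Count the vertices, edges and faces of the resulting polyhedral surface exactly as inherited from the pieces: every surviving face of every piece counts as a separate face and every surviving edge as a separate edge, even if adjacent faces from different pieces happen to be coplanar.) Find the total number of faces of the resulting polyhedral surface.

A triangular prism: V=6, E=9, F=5.
Attach a 14-gonal pyramid (V=15, E=28, F=15) along a 3-gon: merge 3 vertices and 3 edges, delete both glued faces → V=18, E=34, F=18.
Attach a heptagonal pyramid (V=8, E=14, F=8) along a 3-gon: merge 3 vertices and 3 edges, delete both glued faces → V=23, E=45, F=24.
Check: V − E + F = 23 − 45 + 24 = 2.

24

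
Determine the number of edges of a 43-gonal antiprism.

172

An antiprism on an n-gon has two n-gon caps and 2n triangles: V = 2·43 = 86, E = 4·43 = 172, F = 2·43 + 2 = 88.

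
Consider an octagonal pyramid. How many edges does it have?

16

A pyramid on an n-gon base has one n-gon and n triangles: V = 8 + 1 = 9, E = 2·8 = 16, F = 8 + 1 = 9.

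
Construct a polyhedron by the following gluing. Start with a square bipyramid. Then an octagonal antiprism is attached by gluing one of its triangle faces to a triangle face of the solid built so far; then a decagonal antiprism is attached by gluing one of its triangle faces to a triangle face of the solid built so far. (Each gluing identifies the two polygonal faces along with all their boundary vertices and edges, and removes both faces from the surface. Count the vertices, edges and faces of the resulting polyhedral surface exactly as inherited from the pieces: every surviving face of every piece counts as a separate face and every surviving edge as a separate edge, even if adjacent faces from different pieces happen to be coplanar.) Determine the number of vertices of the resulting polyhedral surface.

A square bipyramid: V=6, E=12, F=8.
Attach an octagonal antiprism (V=16, E=32, F=18) along a 3-gon: merge 3 vertices and 3 edges, delete both glued faces → V=19, E=41, F=24.
Attach a decagonal antiprism (V=20, E=40, F=22) along a 3-gon: merge 3 vertices and 3 edges, delete both glued faces → V=36, E=78, F=44.
Check: V − E + F = 36 − 78 + 44 = 2.

36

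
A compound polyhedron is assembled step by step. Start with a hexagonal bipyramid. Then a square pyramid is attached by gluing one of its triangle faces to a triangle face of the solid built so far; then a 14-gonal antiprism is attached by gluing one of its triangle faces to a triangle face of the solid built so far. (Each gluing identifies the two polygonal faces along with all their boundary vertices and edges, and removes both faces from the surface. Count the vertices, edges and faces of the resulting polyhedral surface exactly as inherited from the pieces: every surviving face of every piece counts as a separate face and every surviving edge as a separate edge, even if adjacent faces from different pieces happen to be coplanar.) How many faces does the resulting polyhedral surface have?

A hexagonal bipyramid: V=8, E=18, F=12.
Attach a square pyramid (V=5, E=8, F=5) along a 3-gon: merge 3 vertices and 3 edges, delete both glued faces → V=10, E=23, F=15.
Attach a 14-gonal antiprism (V=28, E=56, F=30) along a 3-gon: merge 3 vertices and 3 edges, delete both glued faces → V=35, E=76, F=43.
Check: V − E + F = 35 − 76 + 43 = 2.

43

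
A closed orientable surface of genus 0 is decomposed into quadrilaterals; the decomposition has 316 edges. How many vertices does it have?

χ = 2 − 2·0 = 2, and every face is a square so 4F = 2E.
F = 2E/4 = 158. Then V = 2 + E − F = 2 + 316 − 158 = 160.

160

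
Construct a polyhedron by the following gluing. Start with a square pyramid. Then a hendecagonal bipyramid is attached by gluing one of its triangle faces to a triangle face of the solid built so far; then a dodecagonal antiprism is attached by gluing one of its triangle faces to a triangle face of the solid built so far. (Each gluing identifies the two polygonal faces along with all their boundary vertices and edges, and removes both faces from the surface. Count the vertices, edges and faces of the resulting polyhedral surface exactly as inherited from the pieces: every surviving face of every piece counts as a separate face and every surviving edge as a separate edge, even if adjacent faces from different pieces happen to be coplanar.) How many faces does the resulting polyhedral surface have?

A square pyramid: V=5, E=8, F=5.
Attach a hendecagonal bipyramid (V=13, E=33, F=22) along a 3-gon: merge 3 vertices and 3 edges, delete both glued faces → V=15, E=38, F=25.
Attach a dodecagonal antiprism (V=24, E=48, F=26) along a 3-gon: merge 3 vertices and 3 edges, delete both glued faces → V=36, E=83, F=49.
Check: V − E + F = 36 − 83 + 49 = 2.

49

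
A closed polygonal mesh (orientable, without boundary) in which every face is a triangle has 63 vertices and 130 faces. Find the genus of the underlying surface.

2

Every face is a triangle, so 2E = 3·130 = 390, giving E = 195.
χ = V − E + F = 63 − 195 + 130 = -2.
For a closed orientable surface χ = 2 − 2g, so g = (2 − (-2))/2 = 2.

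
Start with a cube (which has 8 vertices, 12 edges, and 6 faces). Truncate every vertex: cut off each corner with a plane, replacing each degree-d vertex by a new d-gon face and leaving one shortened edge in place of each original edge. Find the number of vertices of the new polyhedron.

24

Truncation replaces each original edge-end by a new vertex, so V′ = 2E = 24.
Each original edge survives, and each old vertex of degree d contributes d new edges; summing degrees gives Σd = 2E, so E′ = E + 2E = 3E = 36.
Each original face survives and each original vertex becomes one new face: F′ = F + V = 14.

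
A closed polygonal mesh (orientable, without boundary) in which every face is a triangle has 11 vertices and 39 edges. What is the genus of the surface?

Every face is a triangle and each edge borders two faces, so 3F = 2·39, giving F = 26.
χ = V − E + F = 11 − 39 + 26 = -2.
For a closed orientable surface χ = 2 − 2g, so g = (2 − (-2))/2 = 2.

2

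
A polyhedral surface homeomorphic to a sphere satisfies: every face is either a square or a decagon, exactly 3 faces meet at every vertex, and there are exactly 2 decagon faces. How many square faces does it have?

Let x be the number of squares; then F = 2 + x.
Edge–face incidences: 2E = 10·2 + 4·x = 20 + 4x.
Every vertex has degree 3, so 3V = 2E.
Euler: V − E + F = 2 ⇒ (2E)/3 − E + (2 + x) = 2.
Multiply by 6: 2·(2E) − 3·(2E) + 6·(2 + x) = 12, i.e. 12 + 6x − (20 + 4x) = 12.
Collecting terms: 2x − 8 = 12, so 2x = 20, so x = 10.
Then 2E = 20 + 4·10 = 60, so E = 30, V = 2E/3 = 20, F = 2 + 10 = 12.

10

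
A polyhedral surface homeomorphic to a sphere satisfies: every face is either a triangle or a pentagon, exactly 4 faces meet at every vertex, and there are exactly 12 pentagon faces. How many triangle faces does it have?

20

Let x be the number of triangles; then F = 12 + x.
Edge–face incidences: 2E = 5·12 + 3·x = 60 + 3x.
Every vertex has degree 4, so 4V = 2E.
Euler: V − E + F = 2 ⇒ (2E)/4 − E + (12 + x) = 2.
Multiply by 8: 2·(2E) − 4·(2E) + 8·(12 + x) = 16, i.e. 96 + 8x − 2·(60 + 3x) = 16.
Collecting terms: 2x − 24 = 16, so 2x = 40, so x = 20.
Then 2E = 60 + 3·20 = 120, so E = 60, V = 2E/4 = 30, F = 12 + 20 = 32.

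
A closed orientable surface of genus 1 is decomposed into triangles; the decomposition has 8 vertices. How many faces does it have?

16

χ = 2 − 2·1 = 0, and every face is a triangle so 3F = 2E.
V − E + F = 0 with E = 3F/2 gives 8 − (3/2 − 1)·F = 0, so F = 16 and E = 24.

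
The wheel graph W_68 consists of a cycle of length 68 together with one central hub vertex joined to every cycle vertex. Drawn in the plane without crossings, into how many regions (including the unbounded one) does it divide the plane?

69

W_68 has V = 68 + 1 = 69 vertices and E = 2·68 = 136 edges.
By Euler's formula F = 2 − V + E = 2 − 69 + 136 = 69.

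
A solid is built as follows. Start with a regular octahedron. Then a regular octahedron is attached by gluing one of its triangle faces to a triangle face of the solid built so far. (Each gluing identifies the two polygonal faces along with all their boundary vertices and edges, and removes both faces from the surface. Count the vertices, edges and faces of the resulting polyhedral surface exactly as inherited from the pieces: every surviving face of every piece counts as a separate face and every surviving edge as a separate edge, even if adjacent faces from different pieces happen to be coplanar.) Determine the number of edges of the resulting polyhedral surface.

21

A regular octahedron: V=6, E=12, F=8.
Attach a regular octahedron (V=6, E=12, F=8) along a 3-gon: merge 3 vertices and 3 edges, delete both glued faces → V=9, E=21, F=14.
Check: V − E + F = 9 − 21 + 14 = 2.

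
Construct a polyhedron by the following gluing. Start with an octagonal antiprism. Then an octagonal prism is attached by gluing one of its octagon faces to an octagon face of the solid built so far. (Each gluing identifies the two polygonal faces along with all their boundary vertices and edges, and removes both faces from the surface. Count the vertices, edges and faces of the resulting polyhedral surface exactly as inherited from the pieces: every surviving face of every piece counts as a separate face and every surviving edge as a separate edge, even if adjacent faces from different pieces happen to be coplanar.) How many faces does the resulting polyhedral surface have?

26

An octagonal antiprism: V=16, E=32, F=18.
Attach an octagonal prism (V=16, E=24, F=10) along an 8-gon: merge 8 vertices and 8 edges, delete both glued faces → V=24, E=48, F=26.
Check: V − E + F = 24 − 48 + 26 = 2.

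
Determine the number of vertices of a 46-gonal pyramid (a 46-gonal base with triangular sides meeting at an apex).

A pyramid on an n-gon base has one n-gon and n triangles: V = 46 + 1 = 47, E = 2·46 = 92, F = 46 + 1 = 47.

47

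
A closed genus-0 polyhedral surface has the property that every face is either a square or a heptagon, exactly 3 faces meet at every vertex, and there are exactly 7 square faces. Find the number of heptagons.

2

Let x be the number of heptagons; then F = 7 + x.
Edge–face incidences: 2E = 4·7 + 7·x = 28 + 7x.
Every vertex has degree 3, so 3V = 2E.
Euler: V − E + F = 2 ⇒ (2E)/3 − E + (7 + x) = 2.
Multiply by 6: 2·(2E) − 3·(2E) + 6·(7 + x) = 12, i.e. 42 + 6x − (28 + 7x) = 12.
Collecting terms: −x + 14 = 12, so −x = −2, so x = 2.
Then 2E = 28 + 7·2 = 42, so E = 21, V = 2E/3 = 14, F = 7 + 2 = 9.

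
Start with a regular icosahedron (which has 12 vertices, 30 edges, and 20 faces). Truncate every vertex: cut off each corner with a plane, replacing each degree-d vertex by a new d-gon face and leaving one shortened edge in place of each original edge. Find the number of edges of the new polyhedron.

Truncation replaces each original edge-end by a new vertex, so V′ = 2E = 60.
Each original edge survives, and each old vertex of degree d contributes d new edges; summing degrees gives Σd = 2E, so E′ = E + 2E = 3E = 90.
Each original face survives and each original vertex becomes one new face: F′ = F + V = 32.

90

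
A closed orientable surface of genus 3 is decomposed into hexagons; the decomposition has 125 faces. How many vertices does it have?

246

χ = 2 − 2·3 = -4, and every face is a hexagon so 6F = 2E.
E = 6·125/2 = 375. Then V = -4 + E − F = -4 + 375 − 125 = 246.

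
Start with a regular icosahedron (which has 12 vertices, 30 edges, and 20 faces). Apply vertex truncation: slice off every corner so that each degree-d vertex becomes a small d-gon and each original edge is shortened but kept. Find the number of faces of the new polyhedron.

32

Truncation replaces each original edge-end by a new vertex, so V′ = 2E = 60.
Each original edge survives, and each old vertex of degree d contributes d new edges; summing degrees gives Σd = 2E, so E′ = E + 2E = 3E = 90.
Each original face survives and each original vertex becomes one new face: F′ = F + V = 32.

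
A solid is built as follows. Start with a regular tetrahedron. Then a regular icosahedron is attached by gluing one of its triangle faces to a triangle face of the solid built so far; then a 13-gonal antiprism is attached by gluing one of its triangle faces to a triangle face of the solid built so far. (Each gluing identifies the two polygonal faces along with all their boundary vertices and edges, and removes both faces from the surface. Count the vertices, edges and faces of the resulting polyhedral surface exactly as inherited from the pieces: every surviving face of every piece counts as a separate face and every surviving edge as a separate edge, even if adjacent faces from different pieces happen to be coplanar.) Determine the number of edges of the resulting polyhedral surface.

82

A regular tetrahedron: V=4, E=6, F=4.
Attach a regular icosahedron (V=12, E=30, F=20) along a 3-gon: merge 3 vertices and 3 edges, delete both glued faces → V=13, E=33, F=22.
Attach a 13-gonal antiprism (V=26, E=52, F=28) along a 3-gon: merge 3 vertices and 3 edges, delete both glued faces → V=36, E=82, F=48.
Check: V − E + F = 36 − 82 + 48 = 2.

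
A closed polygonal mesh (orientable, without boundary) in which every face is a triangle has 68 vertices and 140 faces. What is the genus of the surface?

2

Every face is a triangle, so 2E = 3·140 = 420, giving E = 210.
χ = V − E + F = 68 − 210 + 140 = -2.
For a closed orientable surface χ = 2 − 2g, so g = (2 − (-2))/2 = 2.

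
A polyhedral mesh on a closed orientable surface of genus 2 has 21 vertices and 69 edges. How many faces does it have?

46

For a closed orientable surface of genus 2, χ = 2 − 2·2 = -2.
F = -2 − V + E = -2 − 21 + 69 = 46.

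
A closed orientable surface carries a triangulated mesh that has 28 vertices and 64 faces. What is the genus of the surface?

3

Every face is a triangle, so 2E = 3·64 = 192, giving E = 96.
χ = V − E + F = 28 − 96 + 64 = -4.
For a closed orientable surface χ = 2 − 2g, so g = (2 − (-4))/2 = 3.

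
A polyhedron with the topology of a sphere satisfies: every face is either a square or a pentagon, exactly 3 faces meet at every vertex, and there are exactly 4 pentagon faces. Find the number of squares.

Let x be the number of squares; then F = 4 + x.
Edge–face incidences: 2E = 5·4 + 4·x = 20 + 4x.
Every vertex has degree 3, so 3V = 2E.
Euler: V − E + F = 2 ⇒ (2E)/3 − E + (4 + x) = 2.
Multiply by 6: 2·(2E) − 3·(2E) + 6·(4 + x) = 12, i.e. 24 + 6x − (20 + 4x) = 12.
Collecting terms: 2x + 4 = 12, so 2x = 8, so x = 4.
Then 2E = 20 + 4·4 = 36, so E = 18, V = 2E/3 = 12, F = 4 + 4 = 8.

4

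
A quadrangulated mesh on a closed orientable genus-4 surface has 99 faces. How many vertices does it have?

93

χ = 2 − 2·4 = -6, and every face is a square so 4F = 2E.
E = 4·99/2 = 198. Then V = -6 + E − F = -6 + 198 − 99 = 93.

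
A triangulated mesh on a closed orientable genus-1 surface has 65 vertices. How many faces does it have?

χ = 2 − 2·1 = 0, and every face is a triangle so 3F = 2E.
V − E + F = 0 with E = 3F/2 gives 65 − (3/2 − 1)·F = 0, so F = 130 and E = 195.

130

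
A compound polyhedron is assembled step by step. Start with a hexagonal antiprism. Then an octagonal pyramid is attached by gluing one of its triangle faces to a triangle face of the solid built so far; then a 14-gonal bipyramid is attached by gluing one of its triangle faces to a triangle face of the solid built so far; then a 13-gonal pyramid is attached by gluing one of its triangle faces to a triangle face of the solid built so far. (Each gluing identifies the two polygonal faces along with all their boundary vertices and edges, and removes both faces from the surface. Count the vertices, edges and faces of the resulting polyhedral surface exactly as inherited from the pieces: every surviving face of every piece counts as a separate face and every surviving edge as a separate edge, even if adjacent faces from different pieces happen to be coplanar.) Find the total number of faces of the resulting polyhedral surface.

A hexagonal antiprism: V=12, E=24, F=14.
Attach an octagonal pyramid (V=9, E=16, F=9) along a 3-gon: merge 3 vertices and 3 edges, delete both glued faces → V=18, E=37, F=21.
Attach a 14-gonal bipyramid (V=16, E=42, F=28) along a 3-gon: merge 3 vertices and 3 edges, delete both glued faces → V=31, E=76, F=47.
Attach a 13-gonal pyramid (V=14, E=26, F=14) along a 3-gon: merge 3 vertices and 3 edges, delete both glued faces → V=42, E=99, F=59.
Check: V − E + F = 42 − 99 + 59 = 2.

59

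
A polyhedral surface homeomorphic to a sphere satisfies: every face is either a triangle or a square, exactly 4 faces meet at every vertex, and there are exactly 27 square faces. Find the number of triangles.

8

Let x be the number of triangles; then F = 27 + x.
Edge–face incidences: 2E = 4·27 + 3·x = 108 + 3x.
Every vertex has degree 4, so 4V = 2E.
Euler: V − E + F = 2 ⇒ (2E)/4 − E + (27 + x) = 2.
Multiply by 8: 2·(2E) − 4·(2E) + 8·(27 + x) = 16, i.e. 216 + 8x − 2·(108 + 3x) = 16.
Collecting terms: 2x = 16, so x = 8.
Then 2E = 108 + 3·8 = 132, so E = 66, V = 2E/4 = 33, F = 27 + 8 = 35.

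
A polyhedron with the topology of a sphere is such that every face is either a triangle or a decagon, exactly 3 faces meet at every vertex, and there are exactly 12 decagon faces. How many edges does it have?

Let x be the number of triangles; then F = 12 + x.
Edge–face incidences: 2E = 10·12 + 3·x = 120 + 3x.
Every vertex has degree 3, so 3V = 2E.
Euler: V − E + F = 2 ⇒ (2E)/3 − E + (12 + x) = 2.
Multiply by 6: 2·(2E) − 3·(2E) + 6·(12 + x) = 12, i.e. 72 + 6x − (120 + 3x) = 12.
Collecting terms: 3x − 48 = 12, so 3x = 60, so x = 20.
Then 2E = 120 + 3·20 = 180, so E = 90, V = 2E/3 = 60, F = 12 + 20 = 32.

90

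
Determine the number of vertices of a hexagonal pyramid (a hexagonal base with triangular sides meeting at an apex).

7

A pyramid on an n-gon base has one n-gon and n triangles: V = 6 + 1 = 7, E = 2·6 = 12, F = 6 + 1 = 7.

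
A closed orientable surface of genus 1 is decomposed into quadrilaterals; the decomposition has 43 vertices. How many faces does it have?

χ = 2 − 2·1 = 0, and every face is a square so 4F = 2E.
V − E + F = 0 with E = 4F/2 gives 43 − (4/2 − 1)·F = 0, so F = 43 and E = 86.

43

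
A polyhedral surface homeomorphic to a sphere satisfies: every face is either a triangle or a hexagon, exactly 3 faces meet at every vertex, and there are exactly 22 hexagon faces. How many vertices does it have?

Let x be the number of triangles; then F = 22 + x.
Edge–face incidences: 2E = 6·22 + 3·x = 132 + 3x.
Every vertex has degree 3, so 3V = 2E.
Euler: V − E + F = 2 ⇒ (2E)/3 − E + (22 + x) = 2.
Multiply by 6: 2·(2E) − 3·(2E) + 6·(22 + x) = 12, i.e. 132 + 6x − (132 + 3x) = 12.
Collecting terms: 3x = 12, so x = 4.
Then 2E = 132 + 3·4 = 144, so E = 72, V = 2E/3 = 48, F = 22 + 4 = 26.

48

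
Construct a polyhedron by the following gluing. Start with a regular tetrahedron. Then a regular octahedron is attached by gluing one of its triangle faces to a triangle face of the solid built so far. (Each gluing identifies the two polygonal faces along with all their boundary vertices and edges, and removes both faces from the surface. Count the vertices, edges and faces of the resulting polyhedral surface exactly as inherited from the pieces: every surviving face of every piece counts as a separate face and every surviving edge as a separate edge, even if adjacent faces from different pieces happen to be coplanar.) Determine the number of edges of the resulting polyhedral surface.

15

A regular tetrahedron: V=4, E=6, F=4.
Attach a regular octahedron (V=6, E=12, F=8) along a 3-gon: merge 3 vertices and 3 edges, delete both glued faces → V=7, E=15, F=10.
Check: V − E + F = 7 − 15 + 10 = 2.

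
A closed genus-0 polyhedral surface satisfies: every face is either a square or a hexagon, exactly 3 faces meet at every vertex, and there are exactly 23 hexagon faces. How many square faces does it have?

Let x be the number of squares; then F = 23 + x.
Edge–face incidences: 2E = 6·23 + 4·x = 138 + 4x.
Every vertex has degree 3, so 3V = 2E.
Euler: V − E + F = 2 ⇒ (2E)/3 − E + (23 + x) = 2.
Multiply by 6: 2·(2E) − 3·(2E) + 6·(23 + x) = 12, i.e. 138 + 6x − (138 + 4x) = 12.
Collecting terms: 2x = 12, so x = 6.
Then 2E = 138 + 4·6 = 162, so E = 81, V = 2E/3 = 54, F = 23 + 6 = 29.

6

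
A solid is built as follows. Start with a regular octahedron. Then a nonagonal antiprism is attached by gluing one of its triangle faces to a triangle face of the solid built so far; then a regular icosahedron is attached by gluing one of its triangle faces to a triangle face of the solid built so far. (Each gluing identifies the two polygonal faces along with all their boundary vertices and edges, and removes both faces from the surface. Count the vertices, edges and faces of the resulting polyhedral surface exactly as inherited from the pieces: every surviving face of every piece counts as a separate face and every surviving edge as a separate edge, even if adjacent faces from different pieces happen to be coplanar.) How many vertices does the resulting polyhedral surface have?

30

A regular octahedron: V=6, E=12, F=8.
Attach a nonagonal antiprism (V=18, E=36, F=20) along a 3-gon: merge 3 vertices and 3 edges, delete both glued faces → V=21, E=45, F=26.
Attach a regular icosahedron (V=12, E=30, F=20) along a 3-gon: merge 3 vertices and 3 edges, delete both glued faces → V=30, E=72, F=44.
Check: V − E + F = 30 − 72 + 44 = 2.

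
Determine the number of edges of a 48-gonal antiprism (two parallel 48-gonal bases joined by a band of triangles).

An antiprism on an n-gon has two n-gon caps and 2n triangles: V = 2·48 = 96, E = 4·48 = 192, F = 2·48 + 2 = 98.

192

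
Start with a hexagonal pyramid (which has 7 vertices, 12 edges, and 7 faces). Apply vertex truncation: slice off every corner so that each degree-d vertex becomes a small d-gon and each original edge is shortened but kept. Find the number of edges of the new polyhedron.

Truncation replaces each original edge-end by a new vertex, so V′ = 2E = 24.
Each original edge survives, and each old vertex of degree d contributes d new edges; summing degrees gives Σd = 2E, so E′ = E + 2E = 3E = 36.
Each original face survives and each original vertex becomes one new face: F′ = F + V = 14.

36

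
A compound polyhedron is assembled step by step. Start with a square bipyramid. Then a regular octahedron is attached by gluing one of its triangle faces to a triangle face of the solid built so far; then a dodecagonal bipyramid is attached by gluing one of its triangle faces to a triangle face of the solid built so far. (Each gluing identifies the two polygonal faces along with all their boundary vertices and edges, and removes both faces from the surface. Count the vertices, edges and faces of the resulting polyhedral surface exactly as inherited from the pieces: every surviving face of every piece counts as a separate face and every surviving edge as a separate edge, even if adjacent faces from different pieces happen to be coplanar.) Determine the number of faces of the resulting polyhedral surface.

A square bipyramid: V=6, E=12, F=8.
Attach a regular octahedron (V=6, E=12, F=8) along a 3-gon: merge 3 vertices and 3 edges, delete both glued faces → V=9, E=21, F=14.
Attach a dodecagonal bipyramid (V=14, E=36, F=24) along a 3-gon: merge 3 vertices and 3 edges, delete both glued faces → V=20, E=54, F=36.
Check: V − E + F = 20 − 54 + 36 = 2.

36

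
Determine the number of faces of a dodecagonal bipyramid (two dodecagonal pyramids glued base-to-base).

A bipyramid over an n-gon has 2n triangular faces and n + 2 vertices: V = 12 + 2 = 14, E = 3·12 = 36, F = 2·12 = 24.

24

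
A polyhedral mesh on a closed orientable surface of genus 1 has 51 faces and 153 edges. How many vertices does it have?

102

For a closed orientable surface of genus 1, χ = 2 − 2·1 = 0.
V = 0 + E − F = 0 + 153 − 51 = 102.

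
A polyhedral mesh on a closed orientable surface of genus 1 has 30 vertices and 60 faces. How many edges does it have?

For a closed orientable surface of genus 1, χ = 2 − 2·1 = 0.
E = V + F − (0) = 30 + 60 − (0) = 90.

90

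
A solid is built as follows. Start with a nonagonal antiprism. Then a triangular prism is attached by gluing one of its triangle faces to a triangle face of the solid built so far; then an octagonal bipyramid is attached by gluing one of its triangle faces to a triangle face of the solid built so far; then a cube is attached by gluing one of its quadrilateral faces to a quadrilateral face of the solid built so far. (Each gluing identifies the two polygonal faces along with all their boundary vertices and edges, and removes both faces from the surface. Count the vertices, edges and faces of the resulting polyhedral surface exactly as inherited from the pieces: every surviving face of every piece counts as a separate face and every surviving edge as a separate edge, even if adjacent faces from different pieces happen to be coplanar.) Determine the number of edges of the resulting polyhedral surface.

A nonagonal antiprism: V=18, E=36, F=20.
Attach a triangular prism (V=6, E=9, F=5) along a 3-gon: merge 3 vertices and 3 edges, delete both glued faces → V=21, E=42, F=23.
Attach an octagonal bipyramid (V=10, E=24, F=16) along a 3-gon: merge 3 vertices and 3 edges, delete both glued faces → V=28, E=63, F=37.
Attach a cube (V=8, E=12, F=6) along a 4-gon: merge 4 vertices and 4 edges, delete both glued faces → V=32, E=71, F=41.
Check: V − E + F = 32 − 71 + 41 = 2.

71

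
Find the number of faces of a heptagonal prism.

A prism on an n-gon has two n-gon bases and n rectangular sides: V = 2·7 = 14, E = 3·7 = 21, F = 7 + 2 = 9.

9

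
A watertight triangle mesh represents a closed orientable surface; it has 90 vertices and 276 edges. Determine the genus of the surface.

Every face is a triangle and each edge borders two faces, so 3F = 2·276, giving F = 184.
χ = V − E + F = 90 − 276 + 184 = -2.
For a closed orientable surface χ = 2 − 2g, so g = (2 − (-2))/2 = 2.

2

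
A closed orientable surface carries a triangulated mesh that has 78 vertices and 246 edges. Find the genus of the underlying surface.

Every face is a triangle and each edge borders two faces, so 3F = 2·246, giving F = 164.
χ = V − E + F = 78 − 246 + 164 = -4.
For a closed orientable surface χ = 2 − 2g, so g = (2 − (-4))/2 = 3.

3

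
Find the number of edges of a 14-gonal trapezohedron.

56

The n-trapezohedron (dual of the n-antiprism) has V = 2·14 + 2 = 30, E = 4·14 = 56, F = 2·14 = 28.
Check: V − E + F = 30 − 56 + 28 = 2.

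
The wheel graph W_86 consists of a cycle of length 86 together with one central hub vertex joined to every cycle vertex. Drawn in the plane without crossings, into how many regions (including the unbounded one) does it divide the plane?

87

W_86 has V = 86 + 1 = 87 vertices and E = 2·86 = 172 edges.
By Euler's formula F = 2 − V + E = 2 − 87 + 172 = 87.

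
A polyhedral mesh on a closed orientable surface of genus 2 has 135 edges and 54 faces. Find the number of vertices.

For a closed orientable surface of genus 2, χ = 2 − 2·2 = -2.
V = -2 + E − F = -2 + 135 − 54 = 79.

79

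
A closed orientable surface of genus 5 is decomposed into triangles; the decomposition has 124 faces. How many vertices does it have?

54

χ = 2 − 2·5 = -8, and every face is a triangle so 3F = 2E.
E = 3·124/2 = 186. Then V = -8 + E − F = -8 + 186 − 124 = 54.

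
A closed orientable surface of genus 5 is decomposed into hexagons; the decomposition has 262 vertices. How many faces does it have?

135

χ = 2 − 2·5 = -8, and every face is a hexagon so 6F = 2E.
V − E + F = -8 with E = 6F/2 gives 262 − (6/2 − 1)·F = -8, so F = 135 and E = 405.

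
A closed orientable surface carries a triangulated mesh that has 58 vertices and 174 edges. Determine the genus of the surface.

1

Every face is a triangle and each edge borders two faces, so 3F = 2·174, giving F = 116.
χ = V − E + F = 58 − 174 + 116 = 0.
For a closed orientable surface χ = 2 − 2g, so g = (2 − (0))/2 = 1.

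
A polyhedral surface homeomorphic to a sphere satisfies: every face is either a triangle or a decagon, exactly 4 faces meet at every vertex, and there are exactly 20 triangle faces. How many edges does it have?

40

Let x be the number of decagons; then F = 20 + x.
Edge–face incidences: 2E = 3·20 + 10·x = 60 + 10x.
Every vertex has degree 4, so 4V = 2E.
Euler: V − E + F = 2 ⇒ (2E)/4 − E + (20 + x) = 2.
Multiply by 8: 2·(2E) − 4·(2E) + 8·(20 + x) = 16, i.e. 160 + 8x − 2·(60 + 10x) = 16.
Collecting terms: −12x + 40 = 16, so −12x = −24, so x = 2.
Then 2E = 60 + 10·2 = 80, so E = 40, V = 2E/4 = 20, F = 20 + 2 = 22.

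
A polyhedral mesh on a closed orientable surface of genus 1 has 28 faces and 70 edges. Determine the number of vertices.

42

For a closed orientable surface of genus 1, χ = 2 − 2·1 = 0.
V = 0 + E − F = 0 + 70 − 28 = 42.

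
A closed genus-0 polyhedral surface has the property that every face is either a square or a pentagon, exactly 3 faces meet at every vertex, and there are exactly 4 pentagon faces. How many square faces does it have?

4

Let x be the number of squares; then F = 4 + x.
Edge–face incidences: 2E = 5·4 + 4·x = 20 + 4x.
Every vertex has degree 3, so 3V = 2E.
Euler: V − E + F = 2 ⇒ (2E)/3 − E + (4 + x) = 2.
Multiply by 6: 2·(2E) − 3·(2E) + 6·(4 + x) = 12, i.e. 24 + 6x − (20 + 4x) = 12.
Collecting terms: 2x + 4 = 12, so 2x = 8, so x = 4.
Then 2E = 20 + 4·4 = 36, so E = 18, V = 2E/3 = 12, F = 4 + 4 = 8.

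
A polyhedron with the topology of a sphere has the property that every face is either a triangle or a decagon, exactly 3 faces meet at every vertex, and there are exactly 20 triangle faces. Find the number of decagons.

Let x be the number of decagons; then F = 20 + x.
Edge–face incidences: 2E = 3·20 + 10·x = 60 + 10x.
Every vertex has degree 3, so 3V = 2E.
Euler: V − E + F = 2 ⇒ (2E)/3 − E + (20 + x) = 2.
Multiply by 6: 2·(2E) − 3·(2E) + 6·(20 + x) = 12, i.e. 120 + 6x − (60 + 10x) = 12.
Collecting terms: −4x + 60 = 12, so −4x = −48, so x = 12.
Then 2E = 60 + 10·12 = 180, so E = 90, V = 2E/3 = 60, F = 20 + 12 = 32.

12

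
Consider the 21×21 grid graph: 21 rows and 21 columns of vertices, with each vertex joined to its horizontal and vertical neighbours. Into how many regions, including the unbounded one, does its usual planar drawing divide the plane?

The grid has V = 21·21 = 441 vertices and E = 21·20 + 21·20 = 840 edges.
F = 2 − V + E = 2 − 441 + 840 = 401.

401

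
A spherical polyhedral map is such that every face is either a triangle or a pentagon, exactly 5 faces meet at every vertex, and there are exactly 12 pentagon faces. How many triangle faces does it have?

Let x be the number of triangles; then F = 12 + x.
Edge–face incidences: 2E = 5·12 + 3·x = 60 + 3x.
Every vertex has degree 5, so 5V = 2E.
Euler: V − E + F = 2 ⇒ (2E)/5 − E + (12 + x) = 2.
Multiply by 10: 2·(2E) − 5·(2E) + 10·(12 + x) = 20, i.e. 120 + 10x − 3·(60 + 3x) = 20.
Collecting terms: x − 60 = 20, so x = 80.
Then 2E = 60 + 3·80 = 300, so E = 150, V = 2E/5 = 60, F = 12 + 80 = 92.

80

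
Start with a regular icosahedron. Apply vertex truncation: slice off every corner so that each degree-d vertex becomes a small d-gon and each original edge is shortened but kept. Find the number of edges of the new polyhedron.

The base solid has V = 12, E = 30, F = 20.
Truncation replaces each original edge-end by a new vertex, so V′ = 2E = 60.
Each original edge survives, and each old vertex of degree d contributes d new edges; summing degrees gives Σd = 2E, so E′ = E + 2E = 3E = 90.
Each original face survives and each original vertex becomes one new face: F′ = F + V = 32.

90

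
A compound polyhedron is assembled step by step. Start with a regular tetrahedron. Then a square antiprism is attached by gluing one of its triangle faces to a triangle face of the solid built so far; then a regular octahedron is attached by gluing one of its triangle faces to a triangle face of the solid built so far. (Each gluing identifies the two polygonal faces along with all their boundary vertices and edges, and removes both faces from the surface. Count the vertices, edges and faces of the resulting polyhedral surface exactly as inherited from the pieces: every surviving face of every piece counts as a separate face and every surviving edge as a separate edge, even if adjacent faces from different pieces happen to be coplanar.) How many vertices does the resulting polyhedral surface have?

A regular tetrahedron: V=4, E=6, F=4.
Attach a square antiprism (V=8, E=16, F=10) along a 3-gon: merge 3 vertices and 3 edges, delete both glued faces → V=9, E=19, F=12.
Attach a regular octahedron (V=6, E=12, F=8) along a 3-gon: merge 3 vertices and 3 edges, delete both glued faces → V=12, E=28, F=18.
Check: V − E + F = 12 − 28 + 18 = 2.

12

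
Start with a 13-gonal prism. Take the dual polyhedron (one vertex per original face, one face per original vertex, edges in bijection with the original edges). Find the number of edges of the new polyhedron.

The base solid has V = 26, E = 39, F = 15.
The dual swaps V and F and preserves E: V′ = F = 15, E′ = E = 39, F′ = V = 26.

39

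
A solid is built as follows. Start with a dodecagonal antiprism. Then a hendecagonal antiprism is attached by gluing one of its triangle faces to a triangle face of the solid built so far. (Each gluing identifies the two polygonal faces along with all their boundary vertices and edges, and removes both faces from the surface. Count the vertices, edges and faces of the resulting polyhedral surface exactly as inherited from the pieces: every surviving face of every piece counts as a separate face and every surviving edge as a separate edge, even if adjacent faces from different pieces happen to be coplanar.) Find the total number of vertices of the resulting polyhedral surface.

A dodecagonal antiprism: V=24, E=48, F=26.
Attach a hendecagonal antiprism (V=22, E=44, F=24) along a 3-gon: merge 3 vertices and 3 edges, delete both glued faces → V=43, E=89, F=48.
Check: V − E + F = 43 − 89 + 48 = 2.

43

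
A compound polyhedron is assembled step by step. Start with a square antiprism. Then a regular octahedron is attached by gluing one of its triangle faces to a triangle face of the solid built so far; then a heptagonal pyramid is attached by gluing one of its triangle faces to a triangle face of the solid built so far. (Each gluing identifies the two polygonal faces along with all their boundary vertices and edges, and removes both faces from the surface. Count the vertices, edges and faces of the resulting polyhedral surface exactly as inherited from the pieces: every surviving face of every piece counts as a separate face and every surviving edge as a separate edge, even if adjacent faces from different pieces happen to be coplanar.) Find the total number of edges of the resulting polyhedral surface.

A square antiprism: V=8, E=16, F=10.
Attach a regular octahedron (V=6, E=12, F=8) along a 3-gon: merge 3 vertices and 3 edges, delete both glued faces → V=11, E=25, F=16.
Attach a heptagonal pyramid (V=8, E=14, F=8) along a 3-gon: merge 3 vertices and 3 edges, delete both glued faces → V=16, E=36, F=22.
Check: V − E + F = 16 − 36 + 22 = 2.

36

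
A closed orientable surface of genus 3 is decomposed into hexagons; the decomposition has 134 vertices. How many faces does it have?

69

χ = 2 − 2·3 = -4, and every face is a hexagon so 6F = 2E.
V − E + F = -4 with E = 6F/2 gives 134 − (6/2 − 1)·F = -4, so F = 69 and E = 207.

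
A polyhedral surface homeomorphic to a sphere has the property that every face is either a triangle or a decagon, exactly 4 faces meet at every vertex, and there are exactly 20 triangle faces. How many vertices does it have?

Let x be the number of decagons; then F = 20 + x.
Edge–face incidences: 2E = 3·20 + 10·x = 60 + 10x.
Every vertex has degree 4, so 4V = 2E.
Euler: V − E + F = 2 ⇒ (2E)/4 − E + (20 + x) = 2.
Multiply by 8: 2·(2E) − 4·(2E) + 8·(20 + x) = 16, i.e. 160 + 8x − 2·(60 + 10x) = 16.
Collecting terms: −12x + 40 = 16, so −12x = −24, so x = 2.
Then 2E = 60 + 10·2 = 80, so E = 40, V = 2E/4 = 20, F = 20 + 2 = 22.

20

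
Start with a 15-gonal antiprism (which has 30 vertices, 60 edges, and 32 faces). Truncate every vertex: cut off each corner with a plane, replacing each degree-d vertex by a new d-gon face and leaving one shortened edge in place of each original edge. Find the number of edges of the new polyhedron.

180

Truncation replaces each original edge-end by a new vertex, so V′ = 2E = 120.
Each original edge survives, and each old vertex of degree d contributes d new edges; summing degrees gives Σd = 2E, so E′ = E + 2E = 3E = 180.
Each original face survives and each original vertex becomes one new face: F′ = F + V = 62.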